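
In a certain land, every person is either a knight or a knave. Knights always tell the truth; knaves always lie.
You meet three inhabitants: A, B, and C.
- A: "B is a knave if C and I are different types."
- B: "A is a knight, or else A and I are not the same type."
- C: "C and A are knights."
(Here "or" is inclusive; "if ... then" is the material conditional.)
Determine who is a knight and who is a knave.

A is a knight, B is a knight, and C is a knight.

As a knight, A's statement "B is a knave if C and I are different types" should be True; it is.
Since B is a knight, "A is a knight, or else A and I are not the same type" needs to be True, which holds.
C is a knight; "C and A are knights" is True, as required.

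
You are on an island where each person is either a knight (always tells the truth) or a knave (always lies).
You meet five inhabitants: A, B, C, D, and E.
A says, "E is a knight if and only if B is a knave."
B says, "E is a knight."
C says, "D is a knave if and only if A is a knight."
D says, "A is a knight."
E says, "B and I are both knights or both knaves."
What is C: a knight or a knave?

C is a knave.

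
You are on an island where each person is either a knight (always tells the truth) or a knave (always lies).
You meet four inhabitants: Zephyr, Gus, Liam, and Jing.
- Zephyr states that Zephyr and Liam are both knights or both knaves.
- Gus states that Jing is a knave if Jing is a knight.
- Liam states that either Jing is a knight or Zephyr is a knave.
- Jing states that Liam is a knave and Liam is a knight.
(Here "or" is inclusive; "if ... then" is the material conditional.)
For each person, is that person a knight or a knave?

Zephyr is a knave, Gus is a knight, Liam is a knight, and Jing is a knave.

Zephyr is a knave; "Zephyr and Liam are both knights or both knaves" is False, as required.
Since Gus is a knight, "Jing is a knave if Jing is a knight" needs to be true, which holds.
As a knight, Liam's statement "either Jing is a knight or Zephyr is a knave" should be true; it is.
Jing is a knave, and the claim "Liam is a knave and Liam is a knight" is indeed False.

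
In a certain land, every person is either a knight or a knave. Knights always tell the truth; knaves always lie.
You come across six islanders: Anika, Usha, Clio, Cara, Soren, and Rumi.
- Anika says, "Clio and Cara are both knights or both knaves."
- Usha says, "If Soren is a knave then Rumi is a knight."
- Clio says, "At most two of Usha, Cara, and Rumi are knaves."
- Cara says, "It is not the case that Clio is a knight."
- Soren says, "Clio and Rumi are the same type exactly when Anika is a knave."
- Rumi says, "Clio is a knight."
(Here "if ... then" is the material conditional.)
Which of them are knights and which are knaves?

Anika is a knave, Usha is a knight, Clio is a knight, Cara is a knave, Soren is a knight, and Rumi is a knight.

Anika is a knave, so "Clio and Cara are both knights or both knaves" must be false — and it is.
Usha (knight): "if Soren is a knave then Rumi is a knight" — true. ✓
Clio is a knight, and the claim "at most two of Usha, Cara, and Rumi are knaves" is indeed true.
Since Cara is a knave, "it is not the case that Clio is a knight" needs to be false, which holds.
Soren (knight): "Clio and Rumi are the same type exactly when Anika is a knave" — true. ✓
As a knight, Rumi's statement "Clio is a knight" should be true; it is.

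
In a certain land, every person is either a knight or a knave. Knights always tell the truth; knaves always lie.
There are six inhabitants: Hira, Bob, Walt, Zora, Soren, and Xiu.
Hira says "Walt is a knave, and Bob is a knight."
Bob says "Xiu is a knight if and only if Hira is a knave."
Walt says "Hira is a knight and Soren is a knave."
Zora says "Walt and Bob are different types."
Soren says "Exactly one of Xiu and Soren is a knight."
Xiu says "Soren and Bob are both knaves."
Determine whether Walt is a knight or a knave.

Walt is a knave.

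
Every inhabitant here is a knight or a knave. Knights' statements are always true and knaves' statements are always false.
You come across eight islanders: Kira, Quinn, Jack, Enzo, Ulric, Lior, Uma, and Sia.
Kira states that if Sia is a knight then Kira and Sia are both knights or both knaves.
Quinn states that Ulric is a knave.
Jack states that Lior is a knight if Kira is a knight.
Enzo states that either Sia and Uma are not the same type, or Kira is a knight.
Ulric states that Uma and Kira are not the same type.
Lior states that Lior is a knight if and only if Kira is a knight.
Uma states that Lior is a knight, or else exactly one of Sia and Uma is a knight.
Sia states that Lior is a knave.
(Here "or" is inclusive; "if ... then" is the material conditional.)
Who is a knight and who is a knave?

Knights: Kira, Quinn, Jack, Enzo, Lior, and Uma. Knaves: Ulric and Sia.

Kira is a knight, and the claim "if Sia is a knight then Kira and Sia are both knights or both knaves" is indeed true.
Quinn is a knight, and the claim "Ulric is a knave" is indeed true.
Jack is a knight; "Lior is a knight if Kira is a knight" is true, as required.
Enzo (knight): "either Sia and Uma are not the same type, or Kira is a knight" — true. ✓
Ulric is a knave, so "Uma and Kira are not the same type" must be False — and it is.
Since Lior is a knight, "Lior is a knight if and only if Kira is a knight" needs to be true, which holds.
As a knight, Uma's statement "Lior is a knight, or else exactly one of Sia and Uma is a knight" should be true; it is.
Sia is a knave, so "Lior is a knave" must be False — and it is.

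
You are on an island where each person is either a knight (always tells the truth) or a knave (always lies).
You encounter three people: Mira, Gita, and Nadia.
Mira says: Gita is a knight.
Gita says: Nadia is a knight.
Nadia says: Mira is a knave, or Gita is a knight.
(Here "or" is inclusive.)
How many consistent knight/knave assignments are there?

1

Consistent assignments:
  Mira=knight, Gita=knight, Nadia=knight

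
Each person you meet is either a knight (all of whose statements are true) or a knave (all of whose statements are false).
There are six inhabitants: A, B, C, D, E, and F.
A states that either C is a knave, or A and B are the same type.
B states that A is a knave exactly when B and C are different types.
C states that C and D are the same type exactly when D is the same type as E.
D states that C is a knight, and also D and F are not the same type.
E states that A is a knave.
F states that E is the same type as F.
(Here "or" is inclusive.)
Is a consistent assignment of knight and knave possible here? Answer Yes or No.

No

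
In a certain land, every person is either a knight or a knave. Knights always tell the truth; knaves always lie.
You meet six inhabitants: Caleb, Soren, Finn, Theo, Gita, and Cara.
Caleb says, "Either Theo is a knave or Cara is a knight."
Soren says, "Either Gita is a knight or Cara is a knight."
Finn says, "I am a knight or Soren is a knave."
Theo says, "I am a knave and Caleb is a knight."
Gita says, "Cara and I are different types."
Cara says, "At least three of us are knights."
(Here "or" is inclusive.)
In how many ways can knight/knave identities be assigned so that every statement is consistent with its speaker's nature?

0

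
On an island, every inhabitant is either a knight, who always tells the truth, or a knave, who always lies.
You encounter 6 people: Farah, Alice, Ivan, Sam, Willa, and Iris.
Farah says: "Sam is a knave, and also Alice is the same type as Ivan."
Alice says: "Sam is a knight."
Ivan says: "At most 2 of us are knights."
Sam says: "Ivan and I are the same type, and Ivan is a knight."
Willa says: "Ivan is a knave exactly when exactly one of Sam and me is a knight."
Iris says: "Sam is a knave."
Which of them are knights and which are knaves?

Knights: Farah, Willa, and Iris. Knaves: Alice, Ivan, and Sam.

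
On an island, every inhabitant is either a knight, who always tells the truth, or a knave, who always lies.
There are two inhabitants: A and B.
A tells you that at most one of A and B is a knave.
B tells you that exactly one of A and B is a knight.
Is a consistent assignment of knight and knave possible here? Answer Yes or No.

One consistent assignment: A=knave, B=knave.

Yes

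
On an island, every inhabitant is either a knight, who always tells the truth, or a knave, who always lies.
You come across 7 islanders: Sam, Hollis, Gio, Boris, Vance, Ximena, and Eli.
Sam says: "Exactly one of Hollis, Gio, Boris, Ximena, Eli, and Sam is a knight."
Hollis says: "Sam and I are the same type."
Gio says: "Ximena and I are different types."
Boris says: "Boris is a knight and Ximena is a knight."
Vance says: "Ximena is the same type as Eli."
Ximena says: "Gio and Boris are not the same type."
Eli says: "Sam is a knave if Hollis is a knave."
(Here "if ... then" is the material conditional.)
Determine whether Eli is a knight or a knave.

Eli is a knave.

Consistent assignments: {Sam=knight, Hollis=knave, Gio=knave, Boris=knave, Vance=knight, Ximena=knave, Eli=knave}
In every consistent assignment, Eli is a knave.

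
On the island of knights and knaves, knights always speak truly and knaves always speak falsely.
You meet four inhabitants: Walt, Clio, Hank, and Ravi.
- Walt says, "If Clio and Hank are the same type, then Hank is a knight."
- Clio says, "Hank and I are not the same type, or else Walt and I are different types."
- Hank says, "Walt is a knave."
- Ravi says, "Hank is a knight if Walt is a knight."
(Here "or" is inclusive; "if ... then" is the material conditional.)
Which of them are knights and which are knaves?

Knights: Walt and Clio. Knaves: Hank and Ravi.

As a knight, Walt's statement "if Clio and Hank are the same type, then Hank is a knight" should be true; it is.
Clio (knight): "Hank and I are not the same type, or else Walt and I are different types" — true. ✓
Since Hank is a knave, "Walt is a knave" needs to be false, which holds.
As a knave, Ravi's statement "Hank is a knight if Walt is a knight" should be false; it is.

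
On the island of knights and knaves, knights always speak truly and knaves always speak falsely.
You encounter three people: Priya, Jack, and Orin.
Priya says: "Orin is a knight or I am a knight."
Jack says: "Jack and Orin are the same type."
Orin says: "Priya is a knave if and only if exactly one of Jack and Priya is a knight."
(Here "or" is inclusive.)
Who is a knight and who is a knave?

Priya is a knight; "Orin is a knight or I am a knight" is True, as required.
Jack (knight): "Jack and Orin are the same type" — True. ✓
Orin is a knight, so "Priya is a knave if and only if exactly one of Jack and Priya is a knight" must be True — and it is.

Priya is a knight, Jack is a knight, and Orin is a knight.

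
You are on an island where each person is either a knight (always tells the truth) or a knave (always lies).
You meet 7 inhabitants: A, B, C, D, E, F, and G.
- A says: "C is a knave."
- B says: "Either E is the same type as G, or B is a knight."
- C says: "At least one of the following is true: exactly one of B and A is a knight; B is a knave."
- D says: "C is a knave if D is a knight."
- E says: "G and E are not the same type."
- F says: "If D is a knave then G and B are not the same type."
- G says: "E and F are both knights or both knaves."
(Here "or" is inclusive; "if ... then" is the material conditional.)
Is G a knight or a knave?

G is a knave.

Consistent assignments: {A=knight, B=knight, C=knave, D=knight, E=knave, F=knight, G=knave}
In every consistent assignment, G is a knave.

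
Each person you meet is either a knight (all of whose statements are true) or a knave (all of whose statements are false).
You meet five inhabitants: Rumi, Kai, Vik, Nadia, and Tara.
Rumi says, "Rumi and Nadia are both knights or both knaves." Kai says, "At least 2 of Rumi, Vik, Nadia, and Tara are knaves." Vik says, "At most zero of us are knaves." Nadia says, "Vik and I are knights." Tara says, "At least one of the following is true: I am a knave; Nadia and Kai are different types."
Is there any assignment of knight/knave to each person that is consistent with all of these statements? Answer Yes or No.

No

Checking all 32 assignments, each has at least one speaker whose statement's truth value contradicts their type.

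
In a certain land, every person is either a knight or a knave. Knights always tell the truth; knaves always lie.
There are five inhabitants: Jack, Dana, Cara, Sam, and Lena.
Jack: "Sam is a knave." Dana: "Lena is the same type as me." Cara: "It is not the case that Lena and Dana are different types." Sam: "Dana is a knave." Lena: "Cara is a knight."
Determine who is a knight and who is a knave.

Jack is a knight, Dana is a knight, Cara is a knight, Sam is a knave, and Lena is a knight.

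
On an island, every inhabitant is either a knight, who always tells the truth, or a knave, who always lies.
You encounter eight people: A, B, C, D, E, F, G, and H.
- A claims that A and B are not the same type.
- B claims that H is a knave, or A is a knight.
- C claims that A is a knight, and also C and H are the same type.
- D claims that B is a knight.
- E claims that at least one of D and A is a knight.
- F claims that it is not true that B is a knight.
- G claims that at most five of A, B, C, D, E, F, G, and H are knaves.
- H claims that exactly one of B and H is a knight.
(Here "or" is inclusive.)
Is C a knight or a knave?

C is a knave.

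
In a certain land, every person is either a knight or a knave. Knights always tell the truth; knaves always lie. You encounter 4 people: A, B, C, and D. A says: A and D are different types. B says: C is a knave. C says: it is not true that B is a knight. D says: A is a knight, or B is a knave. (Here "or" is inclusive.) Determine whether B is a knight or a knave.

Consistent assignments: {A=knave, B=knight, C=knave, D=knave}
In every consistent assignment, B is a knight.

B is a knight.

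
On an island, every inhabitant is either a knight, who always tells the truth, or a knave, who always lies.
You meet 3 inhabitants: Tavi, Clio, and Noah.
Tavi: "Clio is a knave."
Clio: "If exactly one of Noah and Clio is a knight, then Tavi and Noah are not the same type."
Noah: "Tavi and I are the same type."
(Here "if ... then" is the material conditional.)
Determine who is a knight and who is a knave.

Knights: Tavi and Noah. Knaves: Clio.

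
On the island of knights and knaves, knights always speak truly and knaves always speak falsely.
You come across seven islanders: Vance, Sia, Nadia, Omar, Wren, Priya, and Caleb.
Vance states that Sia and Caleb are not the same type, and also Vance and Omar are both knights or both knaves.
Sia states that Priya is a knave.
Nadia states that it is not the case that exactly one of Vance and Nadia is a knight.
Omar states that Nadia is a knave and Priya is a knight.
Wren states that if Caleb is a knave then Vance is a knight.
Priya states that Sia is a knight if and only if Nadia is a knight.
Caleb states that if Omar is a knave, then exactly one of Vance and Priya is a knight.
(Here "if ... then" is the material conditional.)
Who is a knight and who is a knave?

Vance is a knight, so "Sia and Caleb are not the same type, and also Vance and Omar are both knights or both knaves" must be True — and it is.
Since Sia is a knave, "Priya is a knave" needs to be False, which holds.
Nadia is a knave, and the claim "it is not the case that exactly one of Vance and Nadia is a knight" is indeed False.
Omar is a knight, and the claim "Nadia is a knave and Priya is a knight" is indeed True.
Wren is a knight; "if Caleb is a knave then Vance is a knight" is True, as required.
As a knight, Priya's statement "Sia is a knight if and only if Nadia is a knight" should be True; it is.
Caleb is a knight, so "if Omar is a knave, then exactly one of Vance and Priya is a knight" must be True — and it is.

Vance is a knight, Sia is a knave, Nadia is a knave, Omar is a knight, Wren is a knight, Priya is a knight, and Caleb is a knight.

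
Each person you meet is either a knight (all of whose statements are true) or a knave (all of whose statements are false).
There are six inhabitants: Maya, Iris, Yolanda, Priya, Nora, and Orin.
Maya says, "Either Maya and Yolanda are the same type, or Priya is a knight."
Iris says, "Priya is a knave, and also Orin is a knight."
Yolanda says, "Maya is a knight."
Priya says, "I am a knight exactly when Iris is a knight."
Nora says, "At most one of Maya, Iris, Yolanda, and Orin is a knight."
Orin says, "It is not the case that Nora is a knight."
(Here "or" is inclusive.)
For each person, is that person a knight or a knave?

Maya is a knight, Iris is a knight, Yolanda is a knight, Priya is a knave, Nora is a knave, and Orin is a knight.

Maya is a knight, so "either Maya and Yolanda are the same type, or Priya is a knight" must be True — and it is.
Iris is a knight, so "Priya is a knave, and also Orin is a knight" must be True — and it is.
Yolanda is a knight; "Maya is a knight" is True, as required.
Priya (knave): "I am a knight exactly when Iris is a knight" — false. ✓
Since Nora is a knave, "at most one of Maya, Iris, Yolanda, and Orin is a knight" needs to be false, which holds.
Orin is a knight, and the claim "it is not the case that Nora is a knight" is indeed True.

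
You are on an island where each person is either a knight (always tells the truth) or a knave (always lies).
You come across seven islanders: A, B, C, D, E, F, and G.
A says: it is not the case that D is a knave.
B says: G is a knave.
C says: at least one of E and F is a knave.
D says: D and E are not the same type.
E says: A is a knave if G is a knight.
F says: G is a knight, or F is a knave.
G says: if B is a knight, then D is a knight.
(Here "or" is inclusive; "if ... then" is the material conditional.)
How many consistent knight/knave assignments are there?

1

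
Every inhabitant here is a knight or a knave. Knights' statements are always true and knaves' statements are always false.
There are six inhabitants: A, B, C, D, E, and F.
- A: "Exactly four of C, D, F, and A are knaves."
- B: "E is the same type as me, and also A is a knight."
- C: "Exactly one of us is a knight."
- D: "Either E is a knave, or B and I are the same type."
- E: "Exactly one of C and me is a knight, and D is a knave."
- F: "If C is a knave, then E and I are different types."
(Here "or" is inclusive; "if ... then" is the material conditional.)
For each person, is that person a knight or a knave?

Knights: D and F. Knaves: A, B, C, and E.

A is a knave, and the claim "exactly four of C, D, F, and A are knaves" is indeed false.
As a knave, B's statement "E is the same type as me, and also A is a knight" should be false; it is.
Since C is a knave, "exactly one of us is a knight" needs to be false, which holds.
D (knight): "either E is a knave, or B and I are the same type" — True. ✓
E is a knave, so "exactly one of C and me is a knight, and D is a knave" must be false — and it is.
F is a knight, so "if C is a knave, then E and I are different types" must be True — and it is.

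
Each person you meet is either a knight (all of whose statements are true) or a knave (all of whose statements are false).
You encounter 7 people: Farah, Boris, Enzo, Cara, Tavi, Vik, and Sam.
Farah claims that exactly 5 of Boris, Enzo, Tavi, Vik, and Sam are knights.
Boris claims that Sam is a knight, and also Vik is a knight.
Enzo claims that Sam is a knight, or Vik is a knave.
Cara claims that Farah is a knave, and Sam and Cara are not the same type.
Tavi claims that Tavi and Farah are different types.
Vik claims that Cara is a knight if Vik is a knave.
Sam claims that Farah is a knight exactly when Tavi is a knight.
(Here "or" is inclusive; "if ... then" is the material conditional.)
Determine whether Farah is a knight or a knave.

Farah is a knave.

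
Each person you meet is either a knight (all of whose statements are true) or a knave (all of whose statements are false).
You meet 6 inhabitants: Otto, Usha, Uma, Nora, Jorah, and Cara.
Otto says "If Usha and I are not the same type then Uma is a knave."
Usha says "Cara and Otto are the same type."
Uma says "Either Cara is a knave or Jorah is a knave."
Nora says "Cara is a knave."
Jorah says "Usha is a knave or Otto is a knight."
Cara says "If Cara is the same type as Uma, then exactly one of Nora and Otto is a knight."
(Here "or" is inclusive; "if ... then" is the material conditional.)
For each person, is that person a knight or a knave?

Otto is a knight; "if Usha and I are not the same type then Uma is a knave" is True, as required.
Usha is a knight, and the claim "Cara and Otto are the same type" is indeed True.
Since Uma is a knave, "either Cara is a knave or Jorah is a knave" needs to be False, which holds.
Nora is a knave, so "Cara is a knave" must be False — and it is.
As a knight, Jorah's statement "Usha is a knave or Otto is a knight" should be True; it is.
Cara is a knight; "if Cara is the same type as Uma, then exactly one of Nora and Otto is a knight" is True, as required.

Knights: Otto, Usha, Jorah, and Cara. Knaves: Uma and Nora.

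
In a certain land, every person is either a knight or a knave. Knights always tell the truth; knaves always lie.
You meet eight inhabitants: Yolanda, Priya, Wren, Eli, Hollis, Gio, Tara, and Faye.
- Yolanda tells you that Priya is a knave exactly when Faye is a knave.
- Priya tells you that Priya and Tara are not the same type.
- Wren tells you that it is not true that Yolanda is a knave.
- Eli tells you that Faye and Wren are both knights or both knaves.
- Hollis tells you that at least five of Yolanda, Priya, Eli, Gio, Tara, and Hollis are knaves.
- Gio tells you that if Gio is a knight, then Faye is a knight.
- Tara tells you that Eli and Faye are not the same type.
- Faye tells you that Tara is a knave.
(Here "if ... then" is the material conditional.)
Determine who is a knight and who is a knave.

Yolanda (knight): "Priya is a knave exactly when Faye is a knave" — True. ✓
Since Priya is a knight, "Priya and Tara are not the same type" needs to be True, which holds.
Since Wren is a knight, "it is not true that Yolanda is a knave" needs to be True, which holds.
Eli is a knight; "Faye and Wren are both knights or both knaves" is True, as required.
Hollis (knave): "at least five of Yolanda, Priya, Eli, Gio, Tara, and Hollis are knaves" — False. ✓
Gio (knight): "if Gio is a knight, then Faye is a knight" — True. ✓
Tara is a knave, so "Eli and Faye are not the same type" must be False — and it is.
Faye is a knight, so "Tara is a knave" must be True — and it is.

Knights: Yolanda, Priya, Wren, Eli, Gio, and Faye. Knaves: Hollis and Tara.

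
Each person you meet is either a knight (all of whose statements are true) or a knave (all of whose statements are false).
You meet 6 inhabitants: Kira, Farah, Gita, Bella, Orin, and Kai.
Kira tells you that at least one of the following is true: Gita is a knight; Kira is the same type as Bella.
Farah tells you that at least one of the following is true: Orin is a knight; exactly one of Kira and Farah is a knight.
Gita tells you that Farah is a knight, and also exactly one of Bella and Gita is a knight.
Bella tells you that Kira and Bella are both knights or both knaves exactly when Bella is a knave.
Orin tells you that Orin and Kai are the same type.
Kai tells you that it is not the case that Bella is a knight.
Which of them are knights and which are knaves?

Kira is a knight, Farah is a knight, Gita is a knight, Bella is a knave, Orin is a knight, and Kai is a knight.

Kira is a knight, and the claim "at least one of the following is true: Gita is a knight; Kira is the same type as Bella" is indeed True.
Farah is a knight; "at least one of the following is true: Orin is a knight; exactly one of Kira and Farah is a knight" is True, as required.
Gita is a knight, and the claim "Farah is a knight, and also exactly one of Bella and Gita is a knight" is indeed True.
Bella is a knave, so "Kira and Bella are both knights or both knaves exactly when Bella is a knave" must be false — and it is.
Orin is a knight, and the claim "Orin and Kai are the same type" is indeed True.
Kai (knight): "it is not the case that Bella is a knight" — True. ✓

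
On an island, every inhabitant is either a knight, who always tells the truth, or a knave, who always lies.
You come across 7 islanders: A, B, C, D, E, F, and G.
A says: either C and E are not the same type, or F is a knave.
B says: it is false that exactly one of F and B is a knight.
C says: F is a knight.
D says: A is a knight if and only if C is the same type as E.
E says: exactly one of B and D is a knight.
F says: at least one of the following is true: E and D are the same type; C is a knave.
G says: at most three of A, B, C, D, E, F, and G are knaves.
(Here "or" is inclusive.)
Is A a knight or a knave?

A is a knight.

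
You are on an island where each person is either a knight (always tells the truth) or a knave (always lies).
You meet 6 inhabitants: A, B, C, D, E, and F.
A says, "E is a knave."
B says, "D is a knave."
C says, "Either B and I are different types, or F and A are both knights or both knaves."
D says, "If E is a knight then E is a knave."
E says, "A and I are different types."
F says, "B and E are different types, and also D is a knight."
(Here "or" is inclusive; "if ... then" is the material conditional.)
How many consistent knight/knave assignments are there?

1

Consistent assignments:
  A=knave, B=knight, C=knight, D=knave, E=knight, F=knave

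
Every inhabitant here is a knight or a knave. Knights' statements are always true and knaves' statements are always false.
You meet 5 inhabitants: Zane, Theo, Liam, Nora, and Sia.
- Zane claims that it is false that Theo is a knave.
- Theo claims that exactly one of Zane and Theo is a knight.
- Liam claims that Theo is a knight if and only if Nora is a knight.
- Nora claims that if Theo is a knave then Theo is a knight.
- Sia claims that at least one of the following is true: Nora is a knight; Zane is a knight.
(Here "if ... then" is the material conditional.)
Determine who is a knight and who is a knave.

Since Zane is a knave, "it is false that Theo is a knave" needs to be false, which holds.
Theo (knave): "exactly one of Zane and Theo is a knight" — false. ✓
Liam is a knight, so "Theo is a knight if and only if Nora is a knight" must be True — and it is.
Nora is a knave; "if Theo is a knave then Theo is a knight" is false, as required.
Sia is a knave; "at least one of the following is true: Nora is a knight; Zane is a knight" is false, as required.

Zane is a knave, Theo is a knave, Liam is a knight, Nora is a knave, and Sia is a knave.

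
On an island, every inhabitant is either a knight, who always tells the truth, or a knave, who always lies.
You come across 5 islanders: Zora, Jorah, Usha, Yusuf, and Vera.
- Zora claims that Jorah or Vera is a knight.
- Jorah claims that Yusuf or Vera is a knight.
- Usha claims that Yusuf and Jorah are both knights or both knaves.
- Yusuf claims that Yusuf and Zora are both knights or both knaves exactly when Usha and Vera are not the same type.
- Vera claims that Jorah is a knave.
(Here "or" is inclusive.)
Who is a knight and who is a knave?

Suppose Zora is a knave. Then Zora's statement "Jorah or Vera is a knight" would have to be false. Checking the 16 ways to assign the others, none is consistent with every speaker.
(For instance, with Jorah=knight, Usha=knight, Yusuf=knight, Vera=knave, Zora's claim "Jorah or Vera is a knight" comes out true where it would need to be false.)
So Zora must be a knight, making "Jorah or Vera is a knight" true. Taking Zora=knight, Jorah=knight, Usha=knight, Yusuf=knight, Vera=knave, each remaining statement checks out:
  Jorah (knight): "Yusuf or Vera is a knight" — true. ✓
  Usha (knight): "Yusuf and Jorah are both knights or both knaves" — true. ✓
  Yusuf (knight): "Yusuf and Zora are both knights or both knaves exactly when Usha and Vera are not the same type" — true. ✓
  Vera (knave): "Jorah is a knave" — false. ✓
This is the unique consistent assignment.

Zora is a knight, Jorah is a knight, Usha is a knight, Yusuf is a knight, and Vera is a knave.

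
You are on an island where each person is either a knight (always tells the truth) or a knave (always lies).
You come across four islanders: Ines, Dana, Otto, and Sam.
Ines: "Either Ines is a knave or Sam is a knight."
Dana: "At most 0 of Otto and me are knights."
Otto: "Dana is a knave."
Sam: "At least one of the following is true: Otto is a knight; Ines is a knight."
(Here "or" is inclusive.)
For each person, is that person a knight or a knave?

Ines is a knight, Dana is a knave, Otto is a knight, and Sam is a knight.

As a knight, Ines's statement "either Ines is a knave or Sam is a knight" should be True; it is.
Dana is a knave, and the claim "at most 0 of Otto and me are knights" is indeed False.
Otto is a knight; "Dana is a knave" is True, as required.
Sam is a knight, so "at least one of the following is true: Otto is a knight; Ines is a knight" must be True — and it is.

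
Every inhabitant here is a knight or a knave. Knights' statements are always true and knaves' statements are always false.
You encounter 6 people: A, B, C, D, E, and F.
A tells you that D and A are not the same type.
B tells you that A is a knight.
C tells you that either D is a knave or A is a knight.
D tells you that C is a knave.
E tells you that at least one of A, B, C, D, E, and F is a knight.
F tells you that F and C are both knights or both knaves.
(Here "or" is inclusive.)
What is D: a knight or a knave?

D is a knave.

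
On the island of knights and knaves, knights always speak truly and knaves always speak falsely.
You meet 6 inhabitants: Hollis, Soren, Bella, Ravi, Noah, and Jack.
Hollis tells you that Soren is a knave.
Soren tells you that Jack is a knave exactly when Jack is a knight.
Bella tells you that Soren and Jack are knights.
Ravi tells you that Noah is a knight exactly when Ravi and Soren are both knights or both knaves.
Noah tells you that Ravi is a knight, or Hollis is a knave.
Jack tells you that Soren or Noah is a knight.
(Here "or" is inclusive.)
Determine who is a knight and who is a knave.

Hollis is a knight, Soren is a knave, Bella is a knave, Ravi is a knave, Noah is a knave, and Jack is a knave.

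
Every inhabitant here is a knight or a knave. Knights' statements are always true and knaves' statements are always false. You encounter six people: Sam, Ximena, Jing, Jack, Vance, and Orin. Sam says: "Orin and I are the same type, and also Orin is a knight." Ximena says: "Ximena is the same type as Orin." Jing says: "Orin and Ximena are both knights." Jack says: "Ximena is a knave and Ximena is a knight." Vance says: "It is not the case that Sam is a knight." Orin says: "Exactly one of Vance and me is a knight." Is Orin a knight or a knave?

Orin is a knight.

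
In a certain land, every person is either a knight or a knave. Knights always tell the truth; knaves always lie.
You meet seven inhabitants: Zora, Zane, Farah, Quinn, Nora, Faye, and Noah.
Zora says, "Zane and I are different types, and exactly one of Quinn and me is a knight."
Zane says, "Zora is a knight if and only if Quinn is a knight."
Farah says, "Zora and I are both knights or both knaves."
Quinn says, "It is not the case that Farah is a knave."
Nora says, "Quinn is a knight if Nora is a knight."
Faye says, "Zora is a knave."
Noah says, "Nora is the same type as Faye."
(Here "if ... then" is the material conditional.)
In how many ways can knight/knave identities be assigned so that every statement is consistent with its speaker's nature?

0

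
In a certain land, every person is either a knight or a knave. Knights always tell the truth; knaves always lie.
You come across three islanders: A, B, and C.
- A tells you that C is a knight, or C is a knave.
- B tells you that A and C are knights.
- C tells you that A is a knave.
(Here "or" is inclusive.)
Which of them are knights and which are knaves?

Suppose A is a knave. Then A's statement "C is a knight, or C is a knave" would have to be false. Checking the 4 ways to assign the others, none is consistent with every speaker.
(For instance, with B=knave, C=knave, A's claim "C is a knight, or C is a knave" comes out true where it would need to be false.)
So A must be a knight, making "C is a knight, or C is a knave" true. Taking A=knight, B=knave, C=knave, each remaining statement checks out:
  B (knave): "A and C are knights" — false. ✓
  C (knave): "A is a knave" — false. ✓
This is the unique consistent assignment.

Knights: A. Knaves: B and C.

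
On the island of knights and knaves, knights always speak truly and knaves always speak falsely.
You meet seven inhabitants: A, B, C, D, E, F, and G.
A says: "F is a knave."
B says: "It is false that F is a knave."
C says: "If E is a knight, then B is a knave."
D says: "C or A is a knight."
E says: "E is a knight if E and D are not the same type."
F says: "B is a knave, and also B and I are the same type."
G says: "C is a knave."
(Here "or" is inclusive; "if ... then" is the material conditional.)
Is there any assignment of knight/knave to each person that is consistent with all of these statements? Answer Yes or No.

Checking all 128 assignments, each has at least one speaker whose statement's truth value contradicts their type.

No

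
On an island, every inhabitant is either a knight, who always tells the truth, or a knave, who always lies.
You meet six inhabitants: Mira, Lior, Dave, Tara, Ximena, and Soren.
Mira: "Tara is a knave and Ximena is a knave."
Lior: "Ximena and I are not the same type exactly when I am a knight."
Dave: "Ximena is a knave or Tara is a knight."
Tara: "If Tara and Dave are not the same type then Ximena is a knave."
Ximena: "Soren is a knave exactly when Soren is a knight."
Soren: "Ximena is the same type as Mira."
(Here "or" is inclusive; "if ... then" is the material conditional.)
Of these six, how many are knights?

The unique consistent assignment is Mira=knave, Lior=knight, Dave=knight, Tara=knight, Ximena=knave, Soren=knight.
That has 4 knights.

4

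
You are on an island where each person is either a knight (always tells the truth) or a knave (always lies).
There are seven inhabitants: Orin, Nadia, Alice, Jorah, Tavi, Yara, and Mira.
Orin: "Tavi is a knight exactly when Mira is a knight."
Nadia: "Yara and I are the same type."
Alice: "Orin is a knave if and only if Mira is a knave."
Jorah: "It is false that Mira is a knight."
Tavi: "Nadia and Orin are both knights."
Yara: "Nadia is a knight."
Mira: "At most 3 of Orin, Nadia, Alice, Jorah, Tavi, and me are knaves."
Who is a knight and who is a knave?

Knights: Orin, Nadia, Alice, Tavi, Yara, and Mira. Knaves: Jorah.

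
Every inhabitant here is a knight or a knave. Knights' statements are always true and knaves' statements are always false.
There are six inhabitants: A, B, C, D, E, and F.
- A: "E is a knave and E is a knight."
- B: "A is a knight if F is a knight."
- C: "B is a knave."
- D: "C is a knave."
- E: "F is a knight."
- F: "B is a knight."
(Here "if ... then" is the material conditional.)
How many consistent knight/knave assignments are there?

0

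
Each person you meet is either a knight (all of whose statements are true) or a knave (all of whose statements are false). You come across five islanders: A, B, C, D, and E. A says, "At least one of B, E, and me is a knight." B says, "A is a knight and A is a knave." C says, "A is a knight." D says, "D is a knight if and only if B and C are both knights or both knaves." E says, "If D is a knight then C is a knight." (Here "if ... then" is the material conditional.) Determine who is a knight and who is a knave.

A is a knave, B is a knave, C is a knave, D is a knight, and E is a knave.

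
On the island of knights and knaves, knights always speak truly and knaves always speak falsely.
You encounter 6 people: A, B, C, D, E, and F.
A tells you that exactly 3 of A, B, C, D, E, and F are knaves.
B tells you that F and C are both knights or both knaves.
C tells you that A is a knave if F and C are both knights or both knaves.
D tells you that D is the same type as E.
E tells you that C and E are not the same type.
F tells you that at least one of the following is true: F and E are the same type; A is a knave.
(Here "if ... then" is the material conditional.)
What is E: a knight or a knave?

E is a knight.

Consistent assignments: {A=knight, B=knight, C=knave, D=knave, E=knight, F=knave}
In every consistent assignment, E is a knight.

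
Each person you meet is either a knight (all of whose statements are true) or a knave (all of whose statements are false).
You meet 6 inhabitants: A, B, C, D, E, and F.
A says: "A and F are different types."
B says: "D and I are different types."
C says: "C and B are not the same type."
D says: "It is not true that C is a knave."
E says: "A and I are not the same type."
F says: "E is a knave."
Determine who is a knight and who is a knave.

A is a knave, B is a knave, C is a knave, D is a knave, E is a knight, and F is a knave.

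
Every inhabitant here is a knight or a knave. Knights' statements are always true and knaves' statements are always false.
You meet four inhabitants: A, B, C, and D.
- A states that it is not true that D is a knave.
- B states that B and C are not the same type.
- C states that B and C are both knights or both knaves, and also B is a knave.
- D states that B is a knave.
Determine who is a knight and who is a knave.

Since A is a knave, "it is not true that D is a knave" needs to be false, which holds.
B is a knight, so "B and C are not the same type" must be true — and it is.
C is a knave, and the claim "B and C are both knights or both knaves, and also B is a knave" is indeed false.
D is a knave; "B is a knave" is false, as required.

A is a knave, B is a knight, C is a knave, and D is a knave.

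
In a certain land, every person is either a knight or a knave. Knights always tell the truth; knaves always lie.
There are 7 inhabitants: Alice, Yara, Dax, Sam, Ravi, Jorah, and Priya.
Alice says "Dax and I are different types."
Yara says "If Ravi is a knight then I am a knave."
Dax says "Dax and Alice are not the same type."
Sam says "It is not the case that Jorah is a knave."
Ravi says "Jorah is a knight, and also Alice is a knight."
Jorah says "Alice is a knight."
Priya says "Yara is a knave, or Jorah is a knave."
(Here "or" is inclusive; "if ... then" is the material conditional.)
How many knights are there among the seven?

2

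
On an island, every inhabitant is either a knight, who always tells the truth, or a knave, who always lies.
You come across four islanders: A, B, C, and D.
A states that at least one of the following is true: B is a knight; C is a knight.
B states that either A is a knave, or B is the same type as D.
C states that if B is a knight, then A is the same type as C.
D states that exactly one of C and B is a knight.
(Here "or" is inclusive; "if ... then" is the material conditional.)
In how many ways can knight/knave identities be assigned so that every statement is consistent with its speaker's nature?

2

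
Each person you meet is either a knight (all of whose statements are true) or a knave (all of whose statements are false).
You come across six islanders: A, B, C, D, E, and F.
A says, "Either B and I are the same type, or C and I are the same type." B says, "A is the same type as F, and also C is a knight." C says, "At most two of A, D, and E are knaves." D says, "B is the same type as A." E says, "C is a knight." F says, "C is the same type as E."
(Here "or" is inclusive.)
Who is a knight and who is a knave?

A is a knight, B is a knight, C is a knight, D is a knight, E is a knight, and F is a knight.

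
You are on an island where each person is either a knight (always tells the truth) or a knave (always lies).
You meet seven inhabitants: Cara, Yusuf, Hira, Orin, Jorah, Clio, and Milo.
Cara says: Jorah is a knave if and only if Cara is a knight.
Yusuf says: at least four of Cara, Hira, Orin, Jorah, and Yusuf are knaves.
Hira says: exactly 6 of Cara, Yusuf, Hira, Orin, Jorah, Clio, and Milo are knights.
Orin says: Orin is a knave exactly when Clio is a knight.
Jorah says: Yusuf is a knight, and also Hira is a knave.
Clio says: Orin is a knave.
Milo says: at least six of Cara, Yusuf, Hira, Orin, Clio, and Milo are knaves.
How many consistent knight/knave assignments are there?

1

Consistent assignments:
  Cara=knight, Yusuf=knave, Hira=knave, Orin=knight, Jorah=knave, Clio=knave, Milo=knave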